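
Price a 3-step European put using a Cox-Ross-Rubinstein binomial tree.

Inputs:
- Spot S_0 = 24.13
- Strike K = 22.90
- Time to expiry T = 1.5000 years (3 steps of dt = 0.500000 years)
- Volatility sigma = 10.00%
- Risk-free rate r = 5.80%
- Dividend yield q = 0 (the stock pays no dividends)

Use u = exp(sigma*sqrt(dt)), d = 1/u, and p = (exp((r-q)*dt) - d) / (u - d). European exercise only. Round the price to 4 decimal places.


Answer: Price = V(0,0) = 0.1682

Derivation:
dt = T/N = 0.500000
u = exp(sigma*sqrt(dt)) = 1.073271; d = 1/u = 0.931731
p = (exp((r-q)*dt) - d) / (u - d) = 0.690220
Discount per step: exp(-r*dt) = 0.971416
Stock lattice S(k, i) with i counting down-moves:
  k=0: S(0,0) = 24.1300
  k=1: S(1,0) = 25.8980; S(1,1) = 22.4827
  k=2: S(2,0) = 27.7956; S(2,1) = 24.1300; S(2,2) = 20.9478
  k=3: S(3,0) = 29.8322; S(3,1) = 25.8980; S(3,2) = 22.4827; S(3,3) = 19.5177
Terminal payoffs V(N, i) = max(K - S_T, 0):
  V(3,0) = 0.000000; V(3,1) = 0.000000; V(3,2) = 0.417321; V(3,3) = 3.382259
Backward induction: V(k, i) = exp(-r*dt) * [p * V(k+1, i) + (1-p) * V(k+1, i+1)].
  V(2,0) = exp(-r*dt) * [p*0.000000 + (1-p)*0.000000] = 0.000000
  V(2,1) = exp(-r*dt) * [p*0.000000 + (1-p)*0.417321] = 0.125583
  V(2,2) = exp(-r*dt) * [p*0.417321 + (1-p)*3.382259] = 1.297618
  V(1,0) = exp(-r*dt) * [p*0.000000 + (1-p)*0.125583] = 0.037791
  V(1,1) = exp(-r*dt) * [p*0.125583 + (1-p)*1.297618] = 0.474689
  V(0,0) = exp(-r*dt) * [p*0.037791 + (1-p)*0.474689] = 0.168185


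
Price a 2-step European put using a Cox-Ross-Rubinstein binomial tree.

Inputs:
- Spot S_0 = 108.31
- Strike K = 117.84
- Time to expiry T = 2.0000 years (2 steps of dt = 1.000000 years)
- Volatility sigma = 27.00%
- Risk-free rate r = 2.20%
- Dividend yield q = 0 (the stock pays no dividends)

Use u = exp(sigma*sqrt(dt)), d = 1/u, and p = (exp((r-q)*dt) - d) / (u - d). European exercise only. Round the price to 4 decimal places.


dt = T/N = 1.000000
u = exp(sigma*sqrt(dt)) = 1.309964; d = 1/u = 0.763379
p = (exp((r-q)*dt) - d) / (u - d) = 0.473603
Discount per step: exp(-r*dt) = 0.978240
Stock lattice S(k, i) with i counting down-moves:
  k=0: S(0,0) = 108.3100
  k=1: S(1,0) = 141.8822; S(1,1) = 82.6816
  k=2: S(2,0) = 185.8607; S(2,1) = 108.3100; S(2,2) = 63.1175
Terminal payoffs V(N, i) = max(K - S_T, 0):
  V(2,0) = 0.000000; V(2,1) = 9.530000; V(2,2) = 54.722537
Backward induction: V(k, i) = exp(-r*dt) * [p * V(k+1, i) + (1-p) * V(k+1, i+1)].
  V(1,0) = exp(-r*dt) * [p*0.000000 + (1-p)*9.530000] = 4.907404
  V(1,1) = exp(-r*dt) * [p*9.530000 + (1-p)*54.722537] = 32.594196
  V(0,0) = exp(-r*dt) * [p*4.907404 + (1-p)*32.594196] = 19.057732

Answer: Price = V(0,0) = 19.0577


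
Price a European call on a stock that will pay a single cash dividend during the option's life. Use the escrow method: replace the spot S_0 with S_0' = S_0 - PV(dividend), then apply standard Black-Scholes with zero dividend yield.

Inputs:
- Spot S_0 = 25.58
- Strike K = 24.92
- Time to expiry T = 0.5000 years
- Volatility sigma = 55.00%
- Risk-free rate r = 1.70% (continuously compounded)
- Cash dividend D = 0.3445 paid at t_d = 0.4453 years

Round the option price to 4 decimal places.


Answer: Price = 4.1206

Derivation:
PV(D) = D * exp(-r * t_d) = 0.3445 * 0.99245848 = 0.34190195
S_0' = S_0 - PV(D) = 25.5800 - 0.34190195 = 25.23809805
d1 = (ln(S_0'/K) + (r + sigma^2/2)*T) / (sigma*sqrt(T)) = 0.24892469
d2 = d1 - sigma*sqrt(T) = -0.13998404
exp(-rT) = 0.99153602
N(d1) = 0.59829048; N(d2) = 0.44433630
C = S_0' * N(d1) - K * exp(-rT) * N(d2) = 25.23809805 * 0.59829048 - 24.9200 * 0.99153602 * 0.44433630 = 4.1206


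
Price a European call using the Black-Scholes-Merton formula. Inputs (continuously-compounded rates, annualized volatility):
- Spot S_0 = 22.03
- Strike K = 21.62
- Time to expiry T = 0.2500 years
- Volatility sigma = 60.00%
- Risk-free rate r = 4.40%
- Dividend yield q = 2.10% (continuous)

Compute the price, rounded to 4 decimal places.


Answer: Price = 2.8555

Derivation:
d1 = (ln(S/K) + (r - q + 0.5*sigma^2) * T) / (sigma * sqrt(T)) = 0.23178783
d2 = d1 - sigma * sqrt(T) = -0.06821217
exp(-rT) = 0.98906028; exp(-qT) = 0.99476376
C = S_0 * exp(-qT) * N(d1) - K * exp(-rT) * N(d2)
N(d1) = 0.59164859; N(d2) = 0.47280837
C = 22.0300 * 0.99476376 * 0.59164859 - 21.6200 * 0.98906028 * 0.47280837 = 2.8555


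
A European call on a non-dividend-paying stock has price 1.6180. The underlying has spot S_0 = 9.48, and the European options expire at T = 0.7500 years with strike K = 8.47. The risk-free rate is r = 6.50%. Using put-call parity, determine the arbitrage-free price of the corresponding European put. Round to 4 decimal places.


Put-call parity: C - P = S_0 * exp(-qT) - K * exp(-rT).
S_0 * exp(-qT) = 9.4800 * 1.00000000 = 9.48000000
K * exp(-rT) = 8.4700 * 0.95241920 = 8.06699066
P = C - S*exp(-qT) + K*exp(-rT)
P = 1.6180 - 9.48000000 + 8.06699066 = 0.2050

Answer: Put price = 0.2050


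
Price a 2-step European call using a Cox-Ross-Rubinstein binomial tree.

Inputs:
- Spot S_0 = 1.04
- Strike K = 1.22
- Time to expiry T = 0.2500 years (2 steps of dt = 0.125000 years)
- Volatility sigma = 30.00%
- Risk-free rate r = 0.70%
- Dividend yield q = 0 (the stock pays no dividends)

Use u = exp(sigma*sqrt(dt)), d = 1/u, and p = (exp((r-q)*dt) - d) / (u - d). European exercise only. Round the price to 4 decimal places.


Answer: Price = V(0,0) = 0.0150

Derivation:
dt = T/N = 0.125000
u = exp(sigma*sqrt(dt)) = 1.111895; d = 1/u = 0.899365
p = (exp((r-q)*dt) - d) / (u - d) = 0.477627
Discount per step: exp(-r*dt) = 0.999125
Stock lattice S(k, i) with i counting down-moves:
  k=0: S(0,0) = 1.0400
  k=1: S(1,0) = 1.1564; S(1,1) = 0.9353
  k=2: S(2,0) = 1.2858; S(2,1) = 1.0400; S(2,2) = 0.8412
Terminal payoffs V(N, i) = max(S_T - K, 0):
  V(2,0) = 0.065764; V(2,1) = 0.000000; V(2,2) = 0.000000
Backward induction: V(k, i) = exp(-r*dt) * [p * V(k+1, i) + (1-p) * V(k+1, i+1)].
  V(1,0) = exp(-r*dt) * [p*0.065764 + (1-p)*0.000000] = 0.031383
  V(1,1) = exp(-r*dt) * [p*0.000000 + (1-p)*0.000000] = 0.000000
  V(0,0) = exp(-r*dt) * [p*0.031383 + (1-p)*0.000000] = 0.014976


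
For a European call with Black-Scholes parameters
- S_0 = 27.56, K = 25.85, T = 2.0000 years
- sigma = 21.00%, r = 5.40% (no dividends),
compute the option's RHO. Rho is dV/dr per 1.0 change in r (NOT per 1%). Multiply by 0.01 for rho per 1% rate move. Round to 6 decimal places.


d1 = 0.7278312230; d2 = 0.4308463749
phi(d1) = 0.3061109449; exp(-qT) = 1.0000000000; exp(-rT) = 0.8976275964
N(d2) = 0.6667099614
Rho = K*T*exp(-rT)*N(d2) = 25.8500 * 2.0000 * 0.8976275964 * 0.6667099614 = 30.940240

Answer: Rho = 30.940240


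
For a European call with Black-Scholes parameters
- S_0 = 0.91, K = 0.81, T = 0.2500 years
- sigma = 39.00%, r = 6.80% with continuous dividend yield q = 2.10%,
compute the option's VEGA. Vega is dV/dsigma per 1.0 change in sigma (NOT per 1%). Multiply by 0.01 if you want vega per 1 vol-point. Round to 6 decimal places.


Answer: Vega = 0.135816

Derivation:
d1 = 0.7547325736; d2 = 0.5597325736
phi(d1) = 0.3000671002; exp(-qT) = 0.9947637572; exp(-rT) = 0.9831436846
Vega = S * exp(-qT) * phi(d1) * sqrt(T) = 0.9100 * 0.9947637572 * 0.3000671002 * 0.5000000000 = 0.135816


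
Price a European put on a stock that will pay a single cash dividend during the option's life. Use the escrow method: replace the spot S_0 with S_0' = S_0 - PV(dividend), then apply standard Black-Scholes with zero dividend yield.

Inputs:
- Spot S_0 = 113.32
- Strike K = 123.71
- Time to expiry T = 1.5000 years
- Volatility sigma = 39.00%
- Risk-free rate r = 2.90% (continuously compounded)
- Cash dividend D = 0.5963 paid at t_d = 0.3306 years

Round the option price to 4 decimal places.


PV(D) = D * exp(-r * t_d) = 0.5963 * 0.99045841 = 0.59061035
S_0' = S_0 - PV(D) = 113.3200 - 0.59061035 = 112.72938965
d1 = (ln(S_0'/K) + (r + sigma^2/2)*T) / (sigma*sqrt(T)) = 0.13529777
d2 = d1 - sigma*sqrt(T) = -0.34235273
exp(-rT) = 0.95743255
N(-d1) = 0.44618822; N(-d2) = 0.63395727
P = K * exp(-rT) * N(-d2) - S_0' * N(-d1) = 123.7100 * 0.95743255 * 0.63395727 - 112.72938965 * 0.44618822 = 24.7899

Answer: Price = 24.7899


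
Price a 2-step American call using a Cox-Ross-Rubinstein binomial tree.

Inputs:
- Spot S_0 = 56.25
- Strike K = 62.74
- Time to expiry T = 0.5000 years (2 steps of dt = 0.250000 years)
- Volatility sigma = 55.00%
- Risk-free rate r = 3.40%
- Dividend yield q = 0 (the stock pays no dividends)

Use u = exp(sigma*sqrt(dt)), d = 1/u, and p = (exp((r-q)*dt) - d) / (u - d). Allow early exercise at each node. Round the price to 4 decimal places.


Answer: Price = V(0,0) = 6.8276

Derivation:
dt = T/N = 0.250000
u = exp(sigma*sqrt(dt)) = 1.316531; d = 1/u = 0.759572
p = (exp((r-q)*dt) - d) / (u - d) = 0.447007
Discount per step: exp(-r*dt) = 0.991536
Stock lattice S(k, i) with i counting down-moves:
  k=0: S(0,0) = 56.2500
  k=1: S(1,0) = 74.0549; S(1,1) = 42.7259
  k=2: S(2,0) = 97.4955; S(2,1) = 56.2500; S(2,2) = 32.4534
Terminal payoffs V(N, i) = max(S_T - K, 0):
  V(2,0) = 34.755482; V(2,1) = 0.000000; V(2,2) = 0.000000
Backward induction: V(k, i) = exp(-r*dt) * [p * V(k+1, i) + (1-p) * V(k+1, i+1)]; then take max(V_cont, immediate exercise) for American.
  V(1,0) = exp(-r*dt) * [p*34.755482 + (1-p)*0.000000] = 15.404431; exercise = 11.314850; V(1,0) = max -> 15.404431
  V(1,1) = exp(-r*dt) * [p*0.000000 + (1-p)*0.000000] = 0.000000; exercise = 0.000000; V(1,1) = max -> 0.000000
  V(0,0) = exp(-r*dt) * [p*15.404431 + (1-p)*0.000000] = 6.827599; exercise = 0.000000; V(0,0) = max -> 6.827599


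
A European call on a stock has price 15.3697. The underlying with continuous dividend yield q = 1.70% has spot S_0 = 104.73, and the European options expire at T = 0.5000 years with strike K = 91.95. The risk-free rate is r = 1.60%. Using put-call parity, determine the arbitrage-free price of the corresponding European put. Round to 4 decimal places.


Put-call parity: C - P = S_0 * exp(-qT) - K * exp(-rT).
S_0 * exp(-qT) = 104.7300 * 0.99153602 = 103.84356767
K * exp(-rT) = 91.9500 * 0.99203191 = 91.21733457
P = C - S*exp(-qT) + K*exp(-rT)
P = 15.3697 - 103.84356767 + 91.21733457 = 2.7435

Answer: Put price = 2.7435


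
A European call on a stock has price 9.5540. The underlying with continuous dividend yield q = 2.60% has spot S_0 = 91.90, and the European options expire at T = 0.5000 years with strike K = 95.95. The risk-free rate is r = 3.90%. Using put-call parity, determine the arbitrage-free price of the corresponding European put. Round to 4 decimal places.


Answer: Put price = 12.9381

Derivation:
Put-call parity: C - P = S_0 * exp(-qT) - K * exp(-rT).
S_0 * exp(-qT) = 91.9000 * 0.98708414 = 90.71303201
K * exp(-rT) = 95.9500 * 0.98068890 = 94.09709949
P = C - S*exp(-qT) + K*exp(-rT)
P = 9.5540 - 90.71303201 + 94.09709949 = 12.9381


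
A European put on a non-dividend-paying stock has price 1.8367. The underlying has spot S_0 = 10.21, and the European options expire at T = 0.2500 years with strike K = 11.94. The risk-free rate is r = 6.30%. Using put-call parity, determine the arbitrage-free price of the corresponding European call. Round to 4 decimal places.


Answer: Call price = 0.2933

Derivation:
Put-call parity: C - P = S_0 * exp(-qT) - K * exp(-rT).
S_0 * exp(-qT) = 10.2100 * 1.00000000 = 10.21000000
K * exp(-rT) = 11.9400 * 0.98437338 = 11.75341819
C = P + S*exp(-qT) - K*exp(-rT)
C = 1.8367 + 10.21000000 - 11.75341819 = 0.2933


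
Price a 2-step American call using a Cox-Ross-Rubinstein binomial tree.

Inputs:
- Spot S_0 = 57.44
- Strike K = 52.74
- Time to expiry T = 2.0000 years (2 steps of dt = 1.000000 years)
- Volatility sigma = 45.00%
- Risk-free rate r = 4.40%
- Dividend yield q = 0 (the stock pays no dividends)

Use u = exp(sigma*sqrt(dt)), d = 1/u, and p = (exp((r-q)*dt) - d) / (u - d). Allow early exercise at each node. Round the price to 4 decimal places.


Answer: Price = V(0,0) = 17.6518

Derivation:
dt = T/N = 1.000000
u = exp(sigma*sqrt(dt)) = 1.568312; d = 1/u = 0.637628
p = (exp((r-q)*dt) - d) / (u - d) = 0.437693
Discount per step: exp(-r*dt) = 0.956954
Stock lattice S(k, i) with i counting down-moves:
  k=0: S(0,0) = 57.4400
  k=1: S(1,0) = 90.0839; S(1,1) = 36.6254
  k=2: S(2,0) = 141.2796; S(2,1) = 57.4400; S(2,2) = 23.3534
Terminal payoffs V(N, i) = max(S_T - K, 0):
  V(2,0) = 88.539603; V(2,1) = 4.700000; V(2,2) = 0.000000
Backward induction: V(k, i) = exp(-r*dt) * [p * V(k+1, i) + (1-p) * V(k+1, i+1)]; then take max(V_cont, immediate exercise) for American.
  V(1,0) = exp(-r*dt) * [p*88.539603 + (1-p)*4.700000] = 39.614100; exercise = 37.343852; V(1,0) = max -> 39.614100
  V(1,1) = exp(-r*dt) * [p*4.700000 + (1-p)*0.000000] = 1.968606; exercise = 0.000000; V(1,1) = max -> 1.968606
  V(0,0) = exp(-r*dt) * [p*39.614100 + (1-p)*1.968606] = 17.651770; exercise = 4.700000; V(0,0) = max -> 17.651770


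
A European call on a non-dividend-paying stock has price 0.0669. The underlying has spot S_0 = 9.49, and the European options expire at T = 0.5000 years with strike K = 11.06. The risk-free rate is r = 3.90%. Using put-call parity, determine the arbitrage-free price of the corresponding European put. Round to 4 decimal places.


Put-call parity: C - P = S_0 * exp(-qT) - K * exp(-rT).
S_0 * exp(-qT) = 9.4900 * 1.00000000 = 9.49000000
K * exp(-rT) = 11.0600 * 0.98068890 = 10.84641918
P = C - S*exp(-qT) + K*exp(-rT)
P = 0.0669 - 9.49000000 + 10.84641918 = 1.4233

Answer: Put price = 1.4233


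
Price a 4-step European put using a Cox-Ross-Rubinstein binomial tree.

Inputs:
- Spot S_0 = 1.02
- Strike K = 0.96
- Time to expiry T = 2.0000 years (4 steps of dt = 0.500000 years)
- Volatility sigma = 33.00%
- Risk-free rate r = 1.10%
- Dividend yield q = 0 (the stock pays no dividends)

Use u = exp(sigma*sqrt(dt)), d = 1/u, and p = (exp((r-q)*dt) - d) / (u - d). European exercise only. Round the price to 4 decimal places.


dt = T/N = 0.500000
u = exp(sigma*sqrt(dt)) = 1.262817; d = 1/u = 0.791880
p = (exp((r-q)*dt) - d) / (u - d) = 0.453638
Discount per step: exp(-r*dt) = 0.994515
Stock lattice S(k, i) with i counting down-moves:
  k=0: S(0,0) = 1.0200
  k=1: S(1,0) = 1.2881; S(1,1) = 0.8077
  k=2: S(2,0) = 1.6266; S(2,1) = 1.0200; S(2,2) = 0.6396
  k=3: S(3,0) = 2.0541; S(3,1) = 1.2881; S(3,2) = 0.8077; S(3,3) = 0.5065
  k=4: S(4,0) = 2.5940; S(4,1) = 1.6266; S(4,2) = 1.0200; S(4,3) = 0.6396; S(4,4) = 0.4011
Terminal payoffs V(N, i) = max(K - S_T, 0):
  V(4,0) = 0.000000; V(4,1) = 0.000000; V(4,2) = 0.000000; V(4,3) = 0.320384; V(4,4) = 0.558914
Backward induction: V(k, i) = exp(-r*dt) * [p * V(k+1, i) + (1-p) * V(k+1, i+1)].
  V(3,0) = exp(-r*dt) * [p*0.000000 + (1-p)*0.000000] = 0.000000
  V(3,1) = exp(-r*dt) * [p*0.000000 + (1-p)*0.000000] = 0.000000
  V(3,2) = exp(-r*dt) * [p*0.000000 + (1-p)*0.320384] = 0.174086
  V(3,3) = exp(-r*dt) * [p*0.320384 + (1-p)*0.558914] = 0.448236
  V(2,0) = exp(-r*dt) * [p*0.000000 + (1-p)*0.000000] = 0.000000
  V(2,1) = exp(-r*dt) * [p*0.000000 + (1-p)*0.174086] = 0.094592
  V(2,2) = exp(-r*dt) * [p*0.174086 + (1-p)*0.448236] = 0.322094
  V(1,0) = exp(-r*dt) * [p*0.000000 + (1-p)*0.094592] = 0.051398
  V(1,1) = exp(-r*dt) * [p*0.094592 + (1-p)*0.322094] = 0.217690
  V(0,0) = exp(-r*dt) * [p*0.051398 + (1-p)*0.217690] = 0.141474

Answer: Price = V(0,0) = 0.1415


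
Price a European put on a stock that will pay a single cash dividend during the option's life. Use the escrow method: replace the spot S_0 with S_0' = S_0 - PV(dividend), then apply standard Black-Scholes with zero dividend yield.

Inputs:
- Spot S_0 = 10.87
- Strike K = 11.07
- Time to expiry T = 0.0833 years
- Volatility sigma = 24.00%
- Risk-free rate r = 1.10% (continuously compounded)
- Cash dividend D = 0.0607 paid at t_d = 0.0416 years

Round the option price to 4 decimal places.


PV(D) = D * exp(-r * t_d) = 0.0607 * 0.99954250 = 0.06067223
S_0' = S_0 - PV(D) = 10.8700 - 0.06067223 = 10.80932777
d1 = (ln(S_0'/K) + (r + sigma^2/2)*T) / (sigma*sqrt(T)) = -0.29615279
d2 = d1 - sigma*sqrt(T) = -0.36542096
exp(-rT) = 0.99908412
N(-d1) = 0.61644330; N(-d2) = 0.64260140
P = K * exp(-rT) * N(-d2) - S_0' * N(-d1) = 11.0700 * 0.99908412 * 0.64260140 - 10.80932777 * 0.61644330 = 0.4437

Answer: Price = 0.4437


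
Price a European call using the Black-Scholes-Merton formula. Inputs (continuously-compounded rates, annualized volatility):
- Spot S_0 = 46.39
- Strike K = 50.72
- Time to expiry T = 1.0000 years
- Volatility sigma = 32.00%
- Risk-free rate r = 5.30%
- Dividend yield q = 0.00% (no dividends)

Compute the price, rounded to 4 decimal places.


Answer: Price = 5.1881

Derivation:
d1 = (ln(S/K) + (r - q + 0.5*sigma^2) * T) / (sigma * sqrt(T)) = 0.04676128
d2 = d1 - sigma * sqrt(T) = -0.27323872
exp(-rT) = 0.94838001; exp(-qT) = 1.00000000
C = S_0 * exp(-qT) * N(d1) - K * exp(-rT) * N(d2)
N(d1) = 0.51864825; N(d2) = 0.39233486
C = 46.3900 * 1.00000000 * 0.51864825 - 50.7200 * 0.94838001 * 0.39233486 = 5.1881


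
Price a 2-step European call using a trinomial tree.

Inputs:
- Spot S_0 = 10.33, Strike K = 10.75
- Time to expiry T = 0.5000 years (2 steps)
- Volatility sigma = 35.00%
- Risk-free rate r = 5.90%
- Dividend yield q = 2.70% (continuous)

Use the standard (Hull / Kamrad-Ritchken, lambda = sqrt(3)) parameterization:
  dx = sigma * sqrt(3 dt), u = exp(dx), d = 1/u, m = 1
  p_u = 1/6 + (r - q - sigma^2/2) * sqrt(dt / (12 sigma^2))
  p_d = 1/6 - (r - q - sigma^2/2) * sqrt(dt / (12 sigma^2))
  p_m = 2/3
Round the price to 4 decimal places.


Answer: Price = V(0,0) = 0.8380

Derivation:
dt = T/N = 0.250000; dx = sigma*sqrt(3*dt) = 0.303109
u = exp(dx) = 1.354062; d = 1/u = 0.738519
p_u = 0.154604, p_m = 0.666667, p_d = 0.178729
Discount per step: exp(-r*dt) = 0.985358
Stock lattice S(k, j) with j the centered position index:
  k=0: S(0,+0) = 10.3300
  k=1: S(1,-1) = 7.6289; S(1,+0) = 10.3300; S(1,+1) = 13.9875
  k=2: S(2,-2) = 5.6341; S(2,-1) = 7.6289; S(2,+0) = 10.3300; S(2,+1) = 13.9875; S(2,+2) = 18.9399
Terminal payoffs V(N, j) = max(S_T - K, 0):
  V(2,-2) = 0.000000; V(2,-1) = 0.000000; V(2,+0) = 0.000000; V(2,+1) = 3.237459; V(2,+2) = 8.189886
Backward induction: V(k, j) = exp(-r*dt) * [p_u * V(k+1, j+1) + p_m * V(k+1, j) + p_d * V(k+1, j-1)]
  V(1,-1) = exp(-r*dt) * [p_u*0.000000 + p_m*0.000000 + p_d*0.000000] = 0.000000
  V(1,+0) = exp(-r*dt) * [p_u*3.237459 + p_m*0.000000 + p_d*0.000000] = 0.493196
  V(1,+1) = exp(-r*dt) * [p_u*8.189886 + p_m*3.237459 + p_d*0.000000] = 3.374356
  V(0,+0) = exp(-r*dt) * [p_u*3.374356 + p_m*0.493196 + p_d*0.000000] = 0.838034


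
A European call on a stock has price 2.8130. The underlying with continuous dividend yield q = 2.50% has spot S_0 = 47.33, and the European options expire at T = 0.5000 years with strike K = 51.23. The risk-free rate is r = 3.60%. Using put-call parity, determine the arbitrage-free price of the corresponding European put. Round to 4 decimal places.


Answer: Put price = 6.3871

Derivation:
Put-call parity: C - P = S_0 * exp(-qT) - K * exp(-rT).
S_0 * exp(-qT) = 47.3300 * 0.98757780 = 46.74205730
K * exp(-rT) = 51.2300 * 0.98216103 = 50.31610969
P = C - S*exp(-qT) + K*exp(-rT)
P = 2.8130 - 46.74205730 + 50.31610969 = 6.3871


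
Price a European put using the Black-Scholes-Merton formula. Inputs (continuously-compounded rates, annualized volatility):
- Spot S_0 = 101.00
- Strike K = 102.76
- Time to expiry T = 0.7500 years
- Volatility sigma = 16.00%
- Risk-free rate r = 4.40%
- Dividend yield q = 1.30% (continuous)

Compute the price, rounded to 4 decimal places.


Answer: Price = 5.2154

Derivation:
d1 = (ln(S/K) + (r - q + 0.5*sigma^2) * T) / (sigma * sqrt(T)) = 0.11239815
d2 = d1 - sigma * sqrt(T) = -0.02616591
exp(-rT) = 0.96753856; exp(-qT) = 0.99029738
P = K * exp(-rT) * N(-d2) - S_0 * exp(-qT) * N(-d1)
N(-d1) = 0.45525386; N(-d2) = 0.51043750
P = 102.7600 * 0.96753856 * 0.51043750 - 101.0000 * 0.99029738 * 0.45525386 = 5.2154


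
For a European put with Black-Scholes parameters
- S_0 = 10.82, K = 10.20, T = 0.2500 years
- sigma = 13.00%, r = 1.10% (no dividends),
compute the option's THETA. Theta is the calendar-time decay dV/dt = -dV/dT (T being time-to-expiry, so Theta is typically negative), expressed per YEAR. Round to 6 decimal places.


Answer: Theta = -0.326193

Derivation:
d1 = 0.9826315866; d2 = 0.9176315866
phi(d1) = 0.2461729477; exp(-qT) = 1.0000000000; exp(-rT) = 0.9972537778
Theta = -S*exp(-qT)*phi(d1)*sigma/(2*sqrt(T)) + r*K*exp(-rT)*N(-d2) - q*S*exp(-qT)*N(-d1)
N(-d1) = 0.1628943963; N(-d2) = 0.1794058877; sqrt(T) = 0.5000000000
Term 1 = -10.8200 * 1.0000000000 * 0.2461729477 * 0.1300 / (2 * 0.5000000000) = -0.3462668682
Term 2 = 0.0110 * 10.2000 * 0.9972537778 * 0.1794058877 = 0.0200740610
Term 3 = 0 (no dividend yield, q = 0)
Theta = -0.3462668682 + (0.0200740610) + (0.0000000000) = -0.326193


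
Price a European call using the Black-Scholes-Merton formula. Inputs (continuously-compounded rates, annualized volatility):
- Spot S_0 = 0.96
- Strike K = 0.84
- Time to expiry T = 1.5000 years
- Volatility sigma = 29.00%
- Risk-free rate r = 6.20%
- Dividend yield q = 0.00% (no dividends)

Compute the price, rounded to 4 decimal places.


d1 = (ln(S/K) + (r - q + 0.5*sigma^2) * T) / (sigma * sqrt(T)) = 0.81538838
d2 = d1 - sigma * sqrt(T) = 0.46021236
exp(-rT) = 0.91119350; exp(-qT) = 1.00000000
C = S_0 * exp(-qT) * N(d1) - K * exp(-rT) * N(d2)
N(d1) = 0.79257498; N(d2) = 0.67731810
C = 0.9600 * 1.00000000 * 0.79257498 - 0.8400 * 0.91119350 * 0.67731810 = 0.2425

Answer: Price = 0.2425


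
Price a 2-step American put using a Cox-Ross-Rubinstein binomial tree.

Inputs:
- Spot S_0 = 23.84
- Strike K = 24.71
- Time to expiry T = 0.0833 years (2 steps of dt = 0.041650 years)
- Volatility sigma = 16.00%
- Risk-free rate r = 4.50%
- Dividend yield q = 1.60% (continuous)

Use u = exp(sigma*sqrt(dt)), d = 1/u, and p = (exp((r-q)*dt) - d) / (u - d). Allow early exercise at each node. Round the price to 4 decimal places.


dt = T/N = 0.041650
u = exp(sigma*sqrt(dt)) = 1.033192; d = 1/u = 0.967874
p = (exp((r-q)*dt) - d) / (u - d) = 0.510340
Discount per step: exp(-r*dt) = 0.998128
Stock lattice S(k, i) with i counting down-moves:
  k=0: S(0,0) = 23.8400
  k=1: S(1,0) = 24.6313; S(1,1) = 23.0741
  k=2: S(2,0) = 25.4489; S(2,1) = 23.8400; S(2,2) = 22.3328
Terminal payoffs V(N, i) = max(K - S_T, 0):
  V(2,0) = 0.000000; V(2,1) = 0.870000; V(2,2) = 2.377161
Backward induction: V(k, i) = exp(-r*dt) * [p * V(k+1, i) + (1-p) * V(k+1, i+1)]; then take max(V_cont, immediate exercise) for American.
  V(1,0) = exp(-r*dt) * [p*0.000000 + (1-p)*0.870000] = 0.425206; exercise = 0.078696; V(1,0) = max -> 0.425206
  V(1,1) = exp(-r*dt) * [p*0.870000 + (1-p)*2.377161] = 1.604985; exercise = 1.635883; V(1,1) = max -> 1.635883
  V(0,0) = exp(-r*dt) * [p*0.425206 + (1-p)*1.635883] = 1.016120; exercise = 0.870000; V(0,0) = max -> 1.016120

Answer: Price = V(0,0) = 1.0161


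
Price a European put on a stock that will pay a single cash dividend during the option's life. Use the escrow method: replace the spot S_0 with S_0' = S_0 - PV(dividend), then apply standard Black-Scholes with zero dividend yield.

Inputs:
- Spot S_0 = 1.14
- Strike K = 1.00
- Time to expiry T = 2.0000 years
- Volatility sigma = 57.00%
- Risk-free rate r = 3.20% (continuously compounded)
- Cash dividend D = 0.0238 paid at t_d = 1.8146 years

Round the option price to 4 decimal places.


PV(D) = D * exp(-r * t_d) = 0.0238 * 0.94358654 = 0.02245736
S_0' = S_0 - PV(D) = 1.1400 - 0.02245736 = 1.11754264
d1 = (ln(S_0'/K) + (r + sigma^2/2)*T) / (sigma*sqrt(T)) = 0.62030906
d2 = d1 - sigma*sqrt(T) = -0.18579267
exp(-rT) = 0.93800500
N(-d1) = 0.26752717; N(-d2) = 0.57369633
P = K * exp(-rT) * N(-d2) - S_0' * N(-d1) = 1.0000 * 0.93800500 * 0.57369633 - 1.11754264 * 0.26752717 = 0.2392

Answer: Price = 0.2392


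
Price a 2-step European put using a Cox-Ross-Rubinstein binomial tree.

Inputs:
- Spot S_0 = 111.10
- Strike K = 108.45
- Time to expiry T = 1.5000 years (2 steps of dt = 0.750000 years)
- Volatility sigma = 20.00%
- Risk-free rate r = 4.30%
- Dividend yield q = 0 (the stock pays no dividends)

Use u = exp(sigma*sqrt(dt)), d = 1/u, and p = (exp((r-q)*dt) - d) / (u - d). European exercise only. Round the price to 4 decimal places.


Answer: Price = V(0,0) = 5.6484

Derivation:
dt = T/N = 0.750000
u = exp(sigma*sqrt(dt)) = 1.189110; d = 1/u = 0.840965
p = (exp((r-q)*dt) - d) / (u - d) = 0.550950
Discount per step: exp(-r*dt) = 0.968264
Stock lattice S(k, i) with i counting down-moves:
  k=0: S(0,0) = 111.1000
  k=1: S(1,0) = 132.1101; S(1,1) = 93.4312
  k=2: S(2,0) = 157.0935; S(2,1) = 111.1000; S(2,2) = 78.5724
Terminal payoffs V(N, i) = max(K - S_T, 0):
  V(2,0) = 0.000000; V(2,1) = 0.000000; V(2,2) = 29.877597
Backward induction: V(k, i) = exp(-r*dt) * [p * V(k+1, i) + (1-p) * V(k+1, i+1)].
  V(1,0) = exp(-r*dt) * [p*0.000000 + (1-p)*0.000000] = 0.000000
  V(1,1) = exp(-r*dt) * [p*0.000000 + (1-p)*29.877597] = 12.990742
  V(0,0) = exp(-r*dt) * [p*0.000000 + (1-p)*12.990742] = 5.648358


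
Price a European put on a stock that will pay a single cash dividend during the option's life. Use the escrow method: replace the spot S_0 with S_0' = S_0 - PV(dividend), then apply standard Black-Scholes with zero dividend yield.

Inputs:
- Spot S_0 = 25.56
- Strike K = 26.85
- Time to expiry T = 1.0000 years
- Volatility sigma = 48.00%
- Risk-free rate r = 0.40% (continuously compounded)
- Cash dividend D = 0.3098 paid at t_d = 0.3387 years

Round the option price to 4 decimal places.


PV(D) = D * exp(-r * t_d) = 0.3098 * 0.99864612 = 0.30938057
S_0' = S_0 - PV(D) = 25.5600 - 0.30938057 = 25.25061943
d1 = (ln(S_0'/K) + (r + sigma^2/2)*T) / (sigma*sqrt(T)) = 0.12038514
d2 = d1 - sigma*sqrt(T) = -0.35961486
exp(-rT) = 0.99600799
N(-d1) = 0.45208903; N(-d2) = 0.64043242
P = K * exp(-rT) * N(-d2) - S_0' * N(-d1) = 26.8500 * 0.99600799 * 0.64043242 - 25.25061943 * 0.45208903 = 5.7114

Answer: Price = 5.7114


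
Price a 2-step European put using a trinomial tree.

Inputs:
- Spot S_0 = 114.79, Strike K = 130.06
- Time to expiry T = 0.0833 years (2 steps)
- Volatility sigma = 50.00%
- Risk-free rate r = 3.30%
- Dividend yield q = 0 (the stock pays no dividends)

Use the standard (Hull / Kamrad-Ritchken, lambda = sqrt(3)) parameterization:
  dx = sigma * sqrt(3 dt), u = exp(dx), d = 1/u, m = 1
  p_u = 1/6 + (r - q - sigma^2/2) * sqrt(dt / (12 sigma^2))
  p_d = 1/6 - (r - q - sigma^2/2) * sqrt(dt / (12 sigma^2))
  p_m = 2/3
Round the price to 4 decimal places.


dt = T/N = 0.041650; dx = sigma*sqrt(3*dt) = 0.176741
u = exp(dx) = 1.193322; d = 1/u = 0.837997
p_u = 0.155827, p_m = 0.666667, p_d = 0.177507
Discount per step: exp(-r*dt) = 0.998626
Stock lattice S(k, j) with j the centered position index:
  k=0: S(0,+0) = 114.7900
  k=1: S(1,-1) = 96.1936; S(1,+0) = 114.7900; S(1,+1) = 136.9815
  k=2: S(2,-2) = 80.6099; S(2,-1) = 96.1936; S(2,+0) = 114.7900; S(2,+1) = 136.9815; S(2,+2) = 163.4631
Terminal payoffs V(N, j) = max(K - S_T, 0):
  V(2,-2) = 49.450082; V(2,-1) = 33.866380; V(2,+0) = 15.270000; V(2,+1) = 0.000000; V(2,+2) = 0.000000
Backward induction: V(k, j) = exp(-r*dt) * [p_u * V(k+1, j+1) + p_m * V(k+1, j) + p_d * V(k+1, j-1)]
  V(1,-1) = exp(-r*dt) * [p_u*15.270000 + p_m*33.866380 + p_d*49.450082] = 33.688449
  V(1,+0) = exp(-r*dt) * [p_u*0.000000 + p_m*15.270000 + p_d*33.866380] = 16.169274
  V(1,+1) = exp(-r*dt) * [p_u*0.000000 + p_m*0.000000 + p_d*15.270000] = 2.706806
  V(0,+0) = exp(-r*dt) * [p_u*2.706806 + p_m*16.169274 + p_d*33.688449] = 17.157638

Answer: Price = V(0,0) = 17.1576


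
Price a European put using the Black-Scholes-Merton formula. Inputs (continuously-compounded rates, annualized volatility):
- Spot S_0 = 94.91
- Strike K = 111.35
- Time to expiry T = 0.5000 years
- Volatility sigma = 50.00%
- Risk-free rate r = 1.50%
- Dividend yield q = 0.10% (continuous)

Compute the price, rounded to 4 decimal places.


d1 = (ln(S/K) + (r - q + 0.5*sigma^2) * T) / (sigma * sqrt(T)) = -0.25526362
d2 = d1 - sigma * sqrt(T) = -0.60881701
exp(-rT) = 0.99252805; exp(-qT) = 0.99950012
P = K * exp(-rT) * N(-d2) - S_0 * exp(-qT) * N(-d1)
N(-d1) = 0.60074025; N(-d2) = 0.72867713
P = 111.3500 * 0.99252805 * 0.72867713 - 94.9100 * 0.99950012 * 0.60074025 = 23.5442

Answer: Price = 23.5442


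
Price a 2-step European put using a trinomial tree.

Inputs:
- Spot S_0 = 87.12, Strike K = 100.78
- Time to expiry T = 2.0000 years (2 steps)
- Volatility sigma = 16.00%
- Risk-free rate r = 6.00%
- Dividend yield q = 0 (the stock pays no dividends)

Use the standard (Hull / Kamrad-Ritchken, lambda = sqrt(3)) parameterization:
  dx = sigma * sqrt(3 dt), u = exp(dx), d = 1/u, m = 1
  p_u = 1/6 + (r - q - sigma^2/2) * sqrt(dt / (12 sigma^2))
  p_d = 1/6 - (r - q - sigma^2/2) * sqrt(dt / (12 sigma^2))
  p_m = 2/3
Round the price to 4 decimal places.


dt = T/N = 1.000000; dx = sigma*sqrt(3*dt) = 0.277128
u = exp(dx) = 1.319335; d = 1/u = 0.757957
p_u = 0.251826, p_m = 0.666667, p_d = 0.081508
Discount per step: exp(-r*dt) = 0.941765
Stock lattice S(k, j) with j the centered position index:
  k=0: S(0,+0) = 87.1200
  k=1: S(1,-1) = 66.0332; S(1,+0) = 87.1200; S(1,+1) = 114.9405
  k=2: S(2,-2) = 50.0504; S(2,-1) = 66.0332; S(2,+0) = 87.1200; S(2,+1) = 114.9405; S(2,+2) = 151.6451
Terminal payoffs V(N, j) = max(K - S_T, 0):
  V(2,-2) = 50.729614; V(2,-1) = 34.746754; V(2,+0) = 13.660000; V(2,+1) = 0.000000; V(2,+2) = 0.000000
Backward induction: V(k, j) = exp(-r*dt) * [p_u * V(k+1, j+1) + p_m * V(k+1, j) + p_d * V(k+1, j-1)]
  V(1,-1) = exp(-r*dt) * [p_u*13.660000 + p_m*34.746754 + p_d*50.729614] = 28.949171
  V(1,+0) = exp(-r*dt) * [p_u*0.000000 + p_m*13.660000 + p_d*34.746754] = 11.243527
  V(1,+1) = exp(-r*dt) * [p_u*0.000000 + p_m*0.000000 + p_d*13.660000] = 1.048554
  V(0,+0) = exp(-r*dt) * [p_u*1.048554 + p_m*11.243527 + p_d*28.949171] = 9.530009

Answer: Price = V(0,0) = 9.5300


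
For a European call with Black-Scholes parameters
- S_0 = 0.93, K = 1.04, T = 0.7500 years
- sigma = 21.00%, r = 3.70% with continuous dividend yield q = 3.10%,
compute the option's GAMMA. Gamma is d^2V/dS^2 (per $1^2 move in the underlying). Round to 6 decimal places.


d1 = -0.4990170672; d2 = -0.6808824020
phi(d1) = 0.3522382274; exp(-qT) = 0.9770181987; exp(-rT) = 0.9726314943
Gamma = exp(-qT) * phi(d1) / (S * sigma * sqrt(T)) = 0.9770181987 * 0.3522382274 / (0.9300 * 0.2100 * 0.8660254038) = 2.034728

Answer: Gamma = 2.034728


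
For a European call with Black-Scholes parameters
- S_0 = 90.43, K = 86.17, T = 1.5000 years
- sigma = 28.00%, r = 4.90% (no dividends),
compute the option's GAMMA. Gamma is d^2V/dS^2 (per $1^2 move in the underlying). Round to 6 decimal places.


Answer: Gamma = 0.011200

Derivation:
d1 = 0.5265061020; d2 = 0.1835775380
phi(d1) = 0.3473081437; exp(-qT) = 1.0000000000; exp(-rT) = 0.9291361458
Gamma = exp(-qT) * phi(d1) / (S * sigma * sqrt(T)) = 1.0000000000 * 0.3473081437 / (90.4300 * 0.2800 * 1.2247448714) = 0.011200


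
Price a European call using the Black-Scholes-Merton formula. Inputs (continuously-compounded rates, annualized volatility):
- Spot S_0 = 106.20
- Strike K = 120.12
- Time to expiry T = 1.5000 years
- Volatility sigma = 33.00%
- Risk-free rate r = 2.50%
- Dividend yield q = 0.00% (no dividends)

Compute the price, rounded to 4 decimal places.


Answer: Price = 13.4109

Derivation:
d1 = (ln(S/K) + (r - q + 0.5*sigma^2) * T) / (sigma * sqrt(T)) = -0.00987747
d2 = d1 - sigma * sqrt(T) = -0.41404327
exp(-rT) = 0.96319442; exp(-qT) = 1.00000000
C = S_0 * exp(-qT) * N(d1) - K * exp(-rT) * N(d2)
N(d1) = 0.49605952; N(d2) = 0.33942121
C = 106.2000 * 1.00000000 * 0.49605952 - 120.1200 * 0.96319442 * 0.33942121 = 13.4109


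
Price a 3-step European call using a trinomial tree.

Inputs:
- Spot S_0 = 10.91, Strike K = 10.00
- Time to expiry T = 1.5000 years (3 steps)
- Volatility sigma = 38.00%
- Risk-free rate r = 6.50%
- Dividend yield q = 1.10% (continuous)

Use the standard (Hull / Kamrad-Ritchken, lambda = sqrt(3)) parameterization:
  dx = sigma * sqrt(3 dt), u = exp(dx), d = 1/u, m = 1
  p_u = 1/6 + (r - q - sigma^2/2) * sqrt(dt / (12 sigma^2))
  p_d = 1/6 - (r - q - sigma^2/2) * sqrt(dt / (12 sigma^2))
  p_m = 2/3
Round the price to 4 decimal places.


dt = T/N = 0.500000; dx = sigma*sqrt(3*dt) = 0.465403
u = exp(dx) = 1.592656; d = 1/u = 0.627882
p_u = 0.156890, p_m = 0.666667, p_d = 0.176443
Discount per step: exp(-r*dt) = 0.968022
Stock lattice S(k, j) with j the centered position index:
  k=0: S(0,+0) = 10.9100
  k=1: S(1,-1) = 6.8502; S(1,+0) = 10.9100; S(1,+1) = 17.3759
  k=2: S(2,-2) = 4.3011; S(2,-1) = 6.8502; S(2,+0) = 10.9100; S(2,+1) = 17.3759; S(2,+2) = 27.6738
  k=3: S(3,-3) = 2.7006; S(3,-2) = 4.3011; S(3,-1) = 6.8502; S(3,+0) = 10.9100; S(3,+1) = 17.3759; S(3,+2) = 27.6738; S(3,+3) = 44.0748
Terminal payoffs V(N, j) = max(S_T - K, 0):
  V(3,-3) = 0.000000; V(3,-2) = 0.000000; V(3,-1) = 0.000000; V(3,+0) = 0.910000; V(3,+1) = 7.375877; V(3,+2) = 17.673794; V(3,+3) = 34.074834
Backward induction: V(k, j) = exp(-r*dt) * [p_u * V(k+1, j+1) + p_m * V(k+1, j) + p_d * V(k+1, j-1)]
  V(2,-2) = exp(-r*dt) * [p_u*0.000000 + p_m*0.000000 + p_d*0.000000] = 0.000000
  V(2,-1) = exp(-r*dt) * [p_u*0.910000 + p_m*0.000000 + p_d*0.000000] = 0.138205
  V(2,+0) = exp(-r*dt) * [p_u*7.375877 + p_m*0.910000 + p_d*0.000000] = 1.707465
  V(2,+1) = exp(-r*dt) * [p_u*17.673794 + p_m*7.375877 + p_d*0.910000] = 7.599615
  V(2,+2) = exp(-r*dt) * [p_u*34.074834 + p_m*17.673794 + p_d*7.375877] = 17.840615
  V(1,-1) = exp(-r*dt) * [p_u*1.707465 + p_m*0.138205 + p_d*0.000000] = 0.348508
  V(1,+0) = exp(-r*dt) * [p_u*7.599615 + p_m*1.707465 + p_d*0.138205] = 2.279693
  V(1,+1) = exp(-r*dt) * [p_u*17.840615 + p_m*7.599615 + p_d*1.707465] = 7.905547
  V(0,+0) = exp(-r*dt) * [p_u*7.905547 + p_m*2.279693 + p_d*0.348508] = 2.731363

Answer: Price = V(0,0) = 2.7314


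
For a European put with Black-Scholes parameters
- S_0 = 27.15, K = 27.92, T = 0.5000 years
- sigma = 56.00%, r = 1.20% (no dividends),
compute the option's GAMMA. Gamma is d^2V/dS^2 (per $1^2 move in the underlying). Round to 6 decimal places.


d1 = 0.1425167871; d2 = -0.2534630104
phi(d1) = 0.3949113181; exp(-qT) = 1.0000000000; exp(-rT) = 0.9940179641
Gamma = exp(-qT) * phi(d1) / (S * sigma * sqrt(T)) = 1.0000000000 * 0.3949113181 / (27.1500 * 0.5600 * 0.7071067812) = 0.036733

Answer: Gamma = 0.036733


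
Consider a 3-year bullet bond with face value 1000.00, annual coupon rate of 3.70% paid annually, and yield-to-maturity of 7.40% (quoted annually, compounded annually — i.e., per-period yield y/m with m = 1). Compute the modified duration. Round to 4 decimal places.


Answer: Modified duration = 2.6892

Derivation:
Coupon per period c = face * coupon_rate / m = 37.000000
Periods per year m = 1; per-period yield y/m = 0.074000
Number of cashflows N = 3
Cashflows (t years, CF_t, discount factor 1/(1+y/m)^(m*t), PV):
  t = 1.0000: CF_t = 37.000000, DF = 0.931099, PV = 34.450652
  t = 2.0000: CF_t = 37.000000, DF = 0.866945, PV = 32.076957
  t = 3.0000: CF_t = 1037.000000, DF = 0.807211, PV = 837.077970
Price P = sum_t PV_t = 903.605578
First compute Macaulay numerator sum_t t * PV_t:
  t * PV_t at t = 1.0000: 34.450652
  t * PV_t at t = 2.0000: 64.153914
  t * PV_t at t = 3.0000: 2511.233909
Macaulay duration D = 2609.838475 / 903.605578 = 2.888250
Modified duration = D / (1 + y/m) = 2.888250 / (1 + 0.074000) = 2.689245


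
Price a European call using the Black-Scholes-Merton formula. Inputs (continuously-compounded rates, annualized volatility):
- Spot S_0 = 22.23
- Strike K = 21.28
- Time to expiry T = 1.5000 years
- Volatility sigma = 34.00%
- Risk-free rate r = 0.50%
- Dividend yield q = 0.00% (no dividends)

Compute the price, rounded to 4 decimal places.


d1 = (ln(S/K) + (r - q + 0.5*sigma^2) * T) / (sigma * sqrt(T)) = 0.33110152
d2 = d1 - sigma * sqrt(T) = -0.08531173
exp(-rT) = 0.99252805; exp(-qT) = 1.00000000
C = S_0 * exp(-qT) * N(d1) - K * exp(-rT) * N(d2)
N(d1) = 0.62971610; N(d2) = 0.46600678
C = 22.2300 * 1.00000000 * 0.62971610 - 21.2800 * 0.99252805 * 0.46600678 = 4.1561

Answer: Price = 4.1561


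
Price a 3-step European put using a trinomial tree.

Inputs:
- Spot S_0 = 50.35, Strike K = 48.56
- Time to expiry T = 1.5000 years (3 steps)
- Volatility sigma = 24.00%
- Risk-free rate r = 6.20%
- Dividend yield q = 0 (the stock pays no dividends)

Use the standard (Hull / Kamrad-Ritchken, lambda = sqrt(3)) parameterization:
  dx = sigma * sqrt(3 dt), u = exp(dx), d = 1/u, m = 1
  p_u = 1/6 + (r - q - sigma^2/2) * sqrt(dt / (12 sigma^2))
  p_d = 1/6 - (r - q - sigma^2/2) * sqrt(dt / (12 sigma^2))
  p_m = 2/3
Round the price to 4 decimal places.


Answer: Price = V(0,0) = 2.7542

Derivation:
dt = T/N = 0.500000; dx = sigma*sqrt(3*dt) = 0.293939
u = exp(dx) = 1.341702; d = 1/u = 0.745322
p_u = 0.194904, p_m = 0.666667, p_d = 0.138429
Discount per step: exp(-r*dt) = 0.969476
Stock lattice S(k, j) with j the centered position index:
  k=0: S(0,+0) = 50.3500
  k=1: S(1,-1) = 37.5270; S(1,+0) = 50.3500; S(1,+1) = 67.5547
  k=2: S(2,-2) = 27.9697; S(2,-1) = 37.5270; S(2,+0) = 50.3500; S(2,+1) = 67.5547; S(2,+2) = 90.6382
  k=3: S(3,-3) = 20.8464; S(3,-2) = 27.9697; S(3,-1) = 37.5270; S(3,+0) = 50.3500; S(3,+1) = 67.5547; S(3,+2) = 90.6382; S(3,+3) = 121.6095
Terminal payoffs V(N, j) = max(K - S_T, 0):
  V(3,-3) = 27.713578; V(3,-2) = 20.590320; V(3,-1) = 11.033031; V(3,+0) = 0.000000; V(3,+1) = 0.000000; V(3,+2) = 0.000000; V(3,+3) = 0.000000
Backward induction: V(k, j) = exp(-r*dt) * [p_u * V(k+1, j+1) + p_m * V(k+1, j) + p_d * V(k+1, j-1)]
  V(2,-2) = exp(-r*dt) * [p_u*11.033031 + p_m*20.590320 + p_d*27.713578] = 19.111889
  V(2,-1) = exp(-r*dt) * [p_u*0.000000 + p_m*11.033031 + p_d*20.590320] = 9.894139
  V(2,+0) = exp(-r*dt) * [p_u*0.000000 + p_m*0.000000 + p_d*11.033031] = 1.480677
  V(2,+1) = exp(-r*dt) * [p_u*0.000000 + p_m*0.000000 + p_d*0.000000] = 0.000000
  V(2,+2) = exp(-r*dt) * [p_u*0.000000 + p_m*0.000000 + p_d*0.000000] = 0.000000
  V(1,-1) = exp(-r*dt) * [p_u*1.480677 + p_m*9.894139 + p_d*19.111889] = 9.239424
  V(1,+0) = exp(-r*dt) * [p_u*0.000000 + p_m*1.480677 + p_d*9.894139] = 2.284820
  V(1,+1) = exp(-r*dt) * [p_u*0.000000 + p_m*0.000000 + p_d*1.480677] = 0.198713
  V(0,+0) = exp(-r*dt) * [p_u*0.198713 + p_m*2.284820 + p_d*9.239424] = 2.754234


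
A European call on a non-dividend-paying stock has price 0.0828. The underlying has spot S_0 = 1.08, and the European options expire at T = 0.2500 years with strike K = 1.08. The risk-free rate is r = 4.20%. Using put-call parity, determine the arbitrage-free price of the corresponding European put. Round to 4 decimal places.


Answer: Put price = 0.0715

Derivation:
Put-call parity: C - P = S_0 * exp(-qT) - K * exp(-rT).
S_0 * exp(-qT) = 1.0800 * 1.00000000 = 1.08000000
K * exp(-rT) = 1.0800 * 0.98955493 = 1.06871933
P = C - S*exp(-qT) + K*exp(-rT)
P = 0.0828 - 1.08000000 + 1.06871933 = 0.0715


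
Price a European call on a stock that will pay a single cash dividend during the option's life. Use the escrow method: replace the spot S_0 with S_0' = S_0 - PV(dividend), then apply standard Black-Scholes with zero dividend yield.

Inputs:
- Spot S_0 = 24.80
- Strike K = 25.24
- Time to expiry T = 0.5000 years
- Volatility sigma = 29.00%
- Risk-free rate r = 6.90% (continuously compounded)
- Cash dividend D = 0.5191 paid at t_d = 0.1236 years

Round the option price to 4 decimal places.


PV(D) = D * exp(-r * t_d) = 0.5191 * 0.99150786 = 0.51469173
S_0' = S_0 - PV(D) = 24.8000 - 0.51469173 = 24.28530827
d1 = (ln(S_0'/K) + (r + sigma^2/2)*T) / (sigma*sqrt(T)) = 0.08273896
d2 = d1 - sigma*sqrt(T) = -0.12232200
exp(-rT) = 0.96608834
N(d1) = 0.53297045; N(d2) = 0.45132200
C = S_0' * N(d1) - K * exp(-rT) * N(d2) = 24.28530827 * 0.53297045 - 25.2400 * 0.96608834 * 0.45132200 = 1.9383

Answer: Price = 1.9383


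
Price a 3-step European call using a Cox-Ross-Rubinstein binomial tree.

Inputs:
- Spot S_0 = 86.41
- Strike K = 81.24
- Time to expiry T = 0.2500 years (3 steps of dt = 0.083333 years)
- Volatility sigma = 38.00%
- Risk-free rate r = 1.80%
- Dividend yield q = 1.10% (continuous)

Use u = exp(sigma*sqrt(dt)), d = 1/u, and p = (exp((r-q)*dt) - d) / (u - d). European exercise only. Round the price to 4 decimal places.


dt = T/N = 0.083333
u = exp(sigma*sqrt(dt)) = 1.115939; d = 1/u = 0.896106
p = (exp((r-q)*dt) - d) / (u - d) = 0.475258
Discount per step: exp(-r*dt) = 0.998501
Stock lattice S(k, i) with i counting down-moves:
  k=0: S(0,0) = 86.4100
  k=1: S(1,0) = 96.4283; S(1,1) = 77.4325
  k=2: S(2,0) = 107.6082; S(2,1) = 86.4100; S(2,2) = 69.3877
  k=3: S(3,0) = 120.0842; S(3,1) = 96.4283; S(3,2) = 77.4325; S(3,3) = 62.1788
Terminal payoffs V(N, i) = max(S_T - K, 0):
  V(3,0) = 38.844188; V(3,1) = 15.188323; V(3,2) = 0.000000; V(3,3) = 0.000000
Backward induction: V(k, i) = exp(-r*dt) * [p * V(k+1, i) + (1-p) * V(k+1, i+1)].
  V(2,0) = exp(-r*dt) * [p*38.844188 + (1-p)*15.188323] = 26.391336
  V(2,1) = exp(-r*dt) * [p*15.188323 + (1-p)*0.000000] = 7.207547
  V(2,2) = exp(-r*dt) * [p*0.000000 + (1-p)*0.000000] = 0.000000
  V(1,0) = exp(-r*dt) * [p*26.391336 + (1-p)*7.207547] = 16.300320
  V(1,1) = exp(-r*dt) * [p*7.207547 + (1-p)*0.000000] = 3.420307
  V(0,0) = exp(-r*dt) * [p*16.300320 + (1-p)*3.420307] = 9.527330

Answer: Price = V(0,0) = 9.5273
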